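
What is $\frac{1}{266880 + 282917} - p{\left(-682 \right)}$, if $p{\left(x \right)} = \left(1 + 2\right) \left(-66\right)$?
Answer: $\frac{108859807}{549797} \approx 198.0$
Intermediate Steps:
$p{\left(x \right)} = -198$ ($p{\left(x \right)} = 3 \left(-66\right) = -198$)
$\frac{1}{266880 + 282917} - p{\left(-682 \right)} = \frac{1}{266880 + 282917} - -198 = \frac{1}{549797} + 198 = \frac{108859807}{549797}$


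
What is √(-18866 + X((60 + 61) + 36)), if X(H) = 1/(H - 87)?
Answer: I*√92443330/70 ≈ 137.35*I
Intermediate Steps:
X(H) = 1/(-87 + H)
√(-18866 + X((60 + 61) + 36)) = √(-18866 + 1/(-87 + ((60 + 61) + 36))) = √(-18866 + 1/(-87 + (121 + 36))) = √(-18866 + 1/(-87 + 157)) = √(-18866 + 1/70) = √(-1320619/70) = I*√92443330/70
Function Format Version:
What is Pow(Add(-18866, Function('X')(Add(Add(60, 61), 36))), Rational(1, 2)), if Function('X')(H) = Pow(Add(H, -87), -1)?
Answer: Mul(Rational(1, 70), I, Pow(92443330, Rational(1, 2))) ≈ Mul(137.35, I)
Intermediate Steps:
Function('X')(H) = Pow(Add(-87, H), -1)
Pow(Add(-18866, Function('X')(Add(Add(60, 61), 36))), Rational(1, 2)) = Pow(Add(-18866, Pow(Add(-87, Add(Add(60, 61), 36)), -1)), Rational(1, 2)) = Pow(Add(-18866, Pow(Add(-87, Add(121, 36)), -1)), Rational(1, 2)) = Pow(Add(-18866, Pow(Add(-87, 157), -1)), Rational(1, 2)) = Pow(Add(-18866, Pow(70, -1)), Rational(1, 2)) = Pow(Add(-18866, Rational(1, 70)), Rational(1, 2)) = Pow(Rational(-1320619, 70), Rational(1, 2)) = Mul(Rational(1, 70), I, Pow(92443330, Rational(1, 2)))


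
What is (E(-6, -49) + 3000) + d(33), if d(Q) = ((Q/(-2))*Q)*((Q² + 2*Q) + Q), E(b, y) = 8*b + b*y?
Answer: -643620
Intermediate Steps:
d(Q) = -Q²*(Q² + 3*Q)/2 (d(Q) = ((Q*(-½))*Q)*(Q² + 3*Q) = ((-Q/2)*Q)*(Q² + 3*Q) = (-Q²/2)*(Q² + 3*Q) = -Q²*(Q² + 3*Q)/2)
(E(-6, -49) + 3000) + d(33) = (-6*(8 - 49) + 3000) + (½)*33³*(-3 - 1*33) = (-6*(-41) + 3000) + (½)*35937*(-3 - 33) = (246 + 3000) + (½)*35937*(-36) = 3246 - 646866 = -643620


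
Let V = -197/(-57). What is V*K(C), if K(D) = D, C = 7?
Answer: 1379/57 ≈ 24.193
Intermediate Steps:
V = 197/57 (V = -197*(-1/57) = 197/57 ≈ 3.4561)
V*K(C) = (197/57)*7 = 1379/57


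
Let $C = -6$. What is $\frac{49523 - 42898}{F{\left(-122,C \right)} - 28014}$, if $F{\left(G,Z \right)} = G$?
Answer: $- \frac{6625}{28136} \approx -0.23546$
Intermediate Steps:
$\frac{49523 - 42898}{F{\left(-122,C \right)} - 28014} = \frac{49523 - 42898}{-122 - 28014} = \frac{6625}{-28136} = 6625 \left(- \frac{1}{28136}\right) = - \frac{6625}{28136}$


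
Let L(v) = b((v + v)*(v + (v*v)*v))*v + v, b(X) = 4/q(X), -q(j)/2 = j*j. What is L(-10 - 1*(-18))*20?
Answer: 34611199/216320 ≈ 160.00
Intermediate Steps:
q(j) = -2*j**2 (q(j) = -2*j*j = -2*j**2)
b(X) = -2/X**2 (b(X) = 4/((-2*X**2)) = 4*(-1/(2*X**2)) = -2/X**2)
L(v) = v - 1/(2*v*(v + v**3)**2) (L(v) = (-2*1/((v + v)**2*(v + (v*v)*v)**2))*v + v = (-2*1/(4*v**2*(v + v**2*v)**2))*v + v = (-2*1/(4*v**2*(v + v**3)**2))*v + v = (-1/(2*v**2*(v + v**3)**2))*v + v = -1/(2*v*(v + v**3)**2) + v = v - 1/(2*v*(v + v**3)**2))
L(-10 - 1*(-18))*20 = ((-10 - 1*(-18)) - 1/(2*(-10 - 1*(-18))**3*(1 + (-10 - 1*(-18))**2)**2))*20 = ((-10 + 18) - 1/(2*(-10 + 18)**3*(1 + (-10 + 18)**2)**2))*20 = (8 - 1/2/(8**3*(1 + 8**2)**2))*20 = (8 - 1/2*1/512/(1 + 64)**2)*20 = (8 - 1/2*1/512/65**2)*20 = (8 - 1/2*1/512*1/4225)*20 = (8 - 1/4326400)*20 = (34611199/4326400)*20 = 34611199/216320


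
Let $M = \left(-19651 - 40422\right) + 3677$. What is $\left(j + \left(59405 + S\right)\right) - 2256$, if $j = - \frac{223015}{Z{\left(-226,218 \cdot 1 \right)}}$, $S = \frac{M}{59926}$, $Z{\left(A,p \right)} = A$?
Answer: $\frac{393668165759}{6771638} \approx 58135.0$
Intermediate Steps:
$M = -56396$ ($M = -60073 + 3677 = -56396$)
$S = - \frac{28198}{29963}$ ($S = - \frac{56396}{59926} = \left(-56396\right) \frac{1}{59926} = - \frac{28198}{29963} \approx -0.94109$)
$j = \frac{223015}{226}$ ($j = - \frac{223015}{-226} = \left(-223015\right) \left(- \frac{1}{226}\right) = \frac{223015}{226} \approx 986.79$)
$\left(j + \left(59405 + S\right)\right) - 2256 = \left(\frac{223015}{226} + \left(59405 - \frac{28198}{29963}\right)\right) - 2256 = \left(\frac{223015}{226} + \frac{1779923817}{29963}\right) - 2256 = \frac{408944981087}{6771638} - 2256 = \frac{393668165759}{6771638}$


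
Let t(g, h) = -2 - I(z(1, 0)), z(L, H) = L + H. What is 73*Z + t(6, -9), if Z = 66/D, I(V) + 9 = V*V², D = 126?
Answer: 929/21 ≈ 44.238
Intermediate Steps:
z(L, H) = H + L
I(V) = -9 + V³ (I(V) = -9 + V*V² = -9 + V³)
Z = 11/21 (Z = 66/126 = 66*(1/126) = 11/21 ≈ 0.52381)
t(g, h) = 6 (t(g, h) = -2 - (-9 + (0 + 1)³) = -2 - (-9 + 1³) = -2 - (-9 + 1) = -2 - 1*(-8) = -2 + 8 = 6)
73*Z + t(6, -9) = 73*(11/21) + 6 = 803/21 + 6 = 929/21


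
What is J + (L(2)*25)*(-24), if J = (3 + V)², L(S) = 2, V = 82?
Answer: 6025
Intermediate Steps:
J = 7225 (J = (3 + 82)² = 85² = 7225)
J + (L(2)*25)*(-24) = 7225 + (2*25)*(-24) = 7225 + 50*(-24) = 7225 - 1200 = 6025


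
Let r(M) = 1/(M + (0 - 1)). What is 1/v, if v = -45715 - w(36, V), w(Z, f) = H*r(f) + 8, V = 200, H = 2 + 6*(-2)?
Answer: -199/9098867 ≈ -2.1871e-5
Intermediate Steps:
H = -10 (H = 2 - 12 = -10)
r(M) = 1/(-1 + M) (r(M) = 1/(M - 1) = 1/(-1 + M))
w(Z, f) = 8 - 10/(-1 + f) (w(Z, f) = -10/(-1 + f) + 8 = 8 - 10/(-1 + f))
v = -9098867/199 (v = -45715 - 2*(-9 + 4*200)/(-1 + 200) = -45715 - 2*(-9 + 800)/199 = -45715 - 2*791/199 = -45715 - 1*1582/199 = -45715 - 1582/199 = -9098867/199 ≈ -45723.)
1/v = 1/(-9098867/199) = -199/9098867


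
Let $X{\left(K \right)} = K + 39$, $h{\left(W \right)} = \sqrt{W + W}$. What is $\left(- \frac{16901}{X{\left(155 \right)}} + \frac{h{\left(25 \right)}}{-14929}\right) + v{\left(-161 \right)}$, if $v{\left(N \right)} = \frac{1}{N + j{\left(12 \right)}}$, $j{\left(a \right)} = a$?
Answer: $- \frac{2518443}{28906} - \frac{5 \sqrt{2}}{14929} \approx -87.126$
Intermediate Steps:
$h{\left(W \right)} = \sqrt{2} \sqrt{W}$ ($h{\left(W \right)} = \sqrt{2 W} = \sqrt{2} \sqrt{W}$)
$X{\left(K \right)} = 39 + K$
$v{\left(N \right)} = \frac{1}{12 + N}$ ($v{\left(N \right)} = \frac{1}{N + 12} = \frac{1}{12 + N}$)
$\left(- \frac{16901}{X{\left(155 \right)}} + \frac{h{\left(25 \right)}}{-14929}\right) + v{\left(-161 \right)} = \left(- \frac{16901}{39 + 155} + \frac{\sqrt{2} \sqrt{25}}{-14929}\right) + \frac{1}{12 - 161} = \left(- \frac{16901}{194} + \sqrt{2} \cdot 5 \left(- \frac{1}{14929}\right)\right) + \frac{1}{-149} = \left(\left(-16901\right) \frac{1}{194} + 5 \sqrt{2} \left(- \frac{1}{14929}\right)\right) - \frac{1}{149} = \left(- \frac{16901}{194} - \frac{5 \sqrt{2}}{14929}\right) - \frac{1}{149} = - \frac{2518443}{28906} - \frac{5 \sqrt{2}}{14929}$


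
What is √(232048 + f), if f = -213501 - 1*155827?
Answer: 8*I*√2145 ≈ 370.51*I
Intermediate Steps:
f = -369328 (f = -213501 - 155827 = -369328)
√(232048 + f) = √(232048 - 369328) = √(-137280) = 8*I*√2145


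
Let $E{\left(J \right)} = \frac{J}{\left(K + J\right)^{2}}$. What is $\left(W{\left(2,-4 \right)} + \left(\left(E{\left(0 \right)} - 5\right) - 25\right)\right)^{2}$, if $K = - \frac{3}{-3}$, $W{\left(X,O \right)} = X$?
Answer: $784$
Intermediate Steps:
$K = 1$ ($K = \left(-3\right) \left(- \frac{1}{3}\right) = 1$)
$E{\left(J \right)} = \frac{J}{\left(1 + J\right)^{2}}$
$\left(W{\left(2,-4 \right)} + \left(\left(E{\left(0 \right)} - 5\right) - 25\right)\right)^{2} = \left(2 - 30\right)^{2} = \left(-28\right)^{2} = 784$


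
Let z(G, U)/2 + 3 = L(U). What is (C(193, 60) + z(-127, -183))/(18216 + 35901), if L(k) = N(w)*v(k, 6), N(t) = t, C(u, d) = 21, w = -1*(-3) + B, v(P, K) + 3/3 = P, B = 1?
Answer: -1457/54117 ≈ -0.026923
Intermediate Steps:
v(P, K) = -1 + P
w = 4 (w = -1*(-3) + 1 = 3 + 1 = 4)
L(k) = -4 + 4*k (L(k) = 4*(-1 + k) = -4 + 4*k)
z(G, U) = -14 + 8*U (z(G, U) = -6 + 2*(-4 + 4*U) = -6 + (-8 + 8*U) = -14 + 8*U)
(C(193, 60) + z(-127, -183))/(18216 + 35901) = (21 + (-14 + 8*(-183)))/(18216 + 35901) = (21 + (-14 - 1464))/54117 = (21 - 1478)*(1/54117) = -1457*1/54117 = -1457/54117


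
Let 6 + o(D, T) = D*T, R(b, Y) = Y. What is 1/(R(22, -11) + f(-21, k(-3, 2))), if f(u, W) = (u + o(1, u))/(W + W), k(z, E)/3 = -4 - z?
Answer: -⅓ ≈ -0.33333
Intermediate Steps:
o(D, T) = -6 + D*T
k(z, E) = -12 - 3*z (k(z, E) = 3*(-4 - z) = -12 - 3*z)
f(u, W) = (-6 + 2*u)/(2*W) (f(u, W) = (u + (-6 + 1*u))/(W + W) = (u + (-6 + u))/((2*W)) = (-6 + 2*u)*(1/(2*W)) = (-6 + 2*u)/(2*W))
1/(R(22, -11) + f(-21, k(-3, 2))) = 1/(-11 + (-3 - 21)/(-12 - 3*(-3))) = 1/(-11 - 24/(-12 + 9)) = 1/(-11 - 24/(-3)) = 1/(-11 - ⅓*(-24)) = 1/(-11 + 8) = 1/(-3) = -⅓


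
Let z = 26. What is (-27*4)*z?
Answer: -2808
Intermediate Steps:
(-27*4)*z = -27*4*26 = -108*26 = -2808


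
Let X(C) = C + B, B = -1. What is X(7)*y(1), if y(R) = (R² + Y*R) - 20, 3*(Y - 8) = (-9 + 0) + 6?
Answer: -72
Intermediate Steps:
X(C) = -1 + C (X(C) = C - 1 = -1 + C)
Y = 7 (Y = 8 + ((-9 + 0) + 6)/3 = 8 + (-9 + 6)/3 = 8 + (⅓)*(-3) = 8 - 1 = 7)
y(R) = -20 + R² + 7*R (y(R) = (R² + 7*R) - 20 = -20 + R² + 7*R)
X(7)*y(1) = (-1 + 7)*(-20 + 1² + 7*1) = 6*(-20 + 1 + 7) = 6*(-12) = -72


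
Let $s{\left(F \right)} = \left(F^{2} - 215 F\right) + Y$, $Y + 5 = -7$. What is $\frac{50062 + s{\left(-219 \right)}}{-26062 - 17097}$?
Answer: $- \frac{145096}{43159} \approx -3.3619$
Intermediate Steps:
$Y = -12$ ($Y = -5 - 7 = -12$)
$s{\left(F \right)} = -12 + F^{2} - 215 F$ ($s{\left(F \right)} = \left(F^{2} - 215 F\right) - 12 = -12 + F^{2} - 215 F$)
$\frac{50062 + s{\left(-219 \right)}}{-26062 - 17097} = \frac{50062 - \left(-47073 - 47961\right)}{-26062 - 17097} = \frac{50062 + \left(-12 + 47961 + 47085\right)}{-43159} = \left(50062 + 95034\right) \left(- \frac{1}{43159}\right) = 145096 \left(- \frac{1}{43159}\right) = - \frac{145096}{43159}$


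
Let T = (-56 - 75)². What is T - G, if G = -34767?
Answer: 51928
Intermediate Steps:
T = 17161 (T = (-131)² = 17161)
T - G = 17161 - 1*(-34767) = 17161 + 34767 = 51928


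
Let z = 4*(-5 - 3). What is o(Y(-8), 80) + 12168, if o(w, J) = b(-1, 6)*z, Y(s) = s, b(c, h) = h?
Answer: 11976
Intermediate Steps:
z = -32 (z = 4*(-8) = -32)
o(w, J) = -192 (o(w, J) = 6*(-32) = -192)
o(Y(-8), 80) + 12168 = -192 + 12168 = 11976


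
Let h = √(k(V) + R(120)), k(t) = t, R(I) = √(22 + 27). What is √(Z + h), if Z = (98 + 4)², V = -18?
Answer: √(10404 + I*√11) ≈ 102.0 + 0.0163*I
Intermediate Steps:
R(I) = 7 (R(I) = √49 = 7)
h = I*√11 (h = √(-18 + 7) = √(-11) = I*√11 ≈ 3.3166*I)
Z = 10404 (Z = 102² = 10404)
√(Z + h) = √(10404 + I*√11)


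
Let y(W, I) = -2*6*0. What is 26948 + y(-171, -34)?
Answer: 26948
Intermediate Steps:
y(W, I) = 0 (y(W, I) = -12*0 = 0)
26948 + y(-171, -34) = 26948 + 0 = 26948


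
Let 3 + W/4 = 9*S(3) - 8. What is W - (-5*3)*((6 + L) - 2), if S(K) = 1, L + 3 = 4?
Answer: 67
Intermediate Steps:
L = 1 (L = -3 + 4 = 1)
W = -8 (W = -12 + 4*(9*1 - 8) = -12 + 4*(9 - 8) = -12 + 4*1 = -12 + 4 = -8)
W - (-5*3)*((6 + L) - 2) = -8 - (-5*3)*((6 + 1) - 2) = -8 - (-15)*(7 - 2) = -8 - (-15)*5 = -8 - 1*(-75) = -8 + 75 = 67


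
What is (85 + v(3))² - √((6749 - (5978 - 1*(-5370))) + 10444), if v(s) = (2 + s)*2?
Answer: 9025 - √5845 ≈ 8948.5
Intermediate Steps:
v(s) = 4 + 2*s
(85 + v(3))² - √((6749 - (5978 - 1*(-5370))) + 10444) = (85 + (4 + 2*3))² - √((6749 - (5978 - 1*(-5370))) + 10444) = (85 + (4 + 6))² - √((6749 - (5978 + 5370)) + 10444) = (85 + 10)² - √((6749 - 1*11348) + 10444) = 95² - √((6749 - 11348) + 10444) = 9025 - √(-4599 + 10444) = 9025 - √5845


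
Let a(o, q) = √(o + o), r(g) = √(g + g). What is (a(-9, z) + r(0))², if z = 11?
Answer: -18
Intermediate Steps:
r(g) = √2*√g (r(g) = √(2*g) = √2*√g)
a(o, q) = √2*√o (a(o, q) = √(2*o) = √2*√o)
(a(-9, z) + r(0))² = (√2*√(-9) + √2*√0)² = (√2*(3*I) + √2*0)² = (3*I*√2 + 0)² = (3*I*√2)² = -18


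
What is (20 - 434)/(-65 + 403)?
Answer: -207/169 ≈ -1.2249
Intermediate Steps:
(20 - 434)/(-65 + 403) = -414/338 = -414*1/338 = -207/169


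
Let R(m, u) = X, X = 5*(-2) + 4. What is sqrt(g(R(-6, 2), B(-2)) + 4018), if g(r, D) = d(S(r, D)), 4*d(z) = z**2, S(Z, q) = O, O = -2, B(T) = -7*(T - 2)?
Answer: sqrt(4019) ≈ 63.396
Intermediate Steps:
B(T) = 14 - 7*T (B(T) = -7*(-2 + T) = 14 - 7*T)
S(Z, q) = -2
X = -6 (X = -10 + 4 = -6)
R(m, u) = -6
d(z) = z**2/4
g(r, D) = 1 (g(r, D) = (1/4)*(-2)**2 = (1/4)*4 = 1)
sqrt(g(R(-6, 2), B(-2)) + 4018) = sqrt(1 + 4018) = sqrt(4019)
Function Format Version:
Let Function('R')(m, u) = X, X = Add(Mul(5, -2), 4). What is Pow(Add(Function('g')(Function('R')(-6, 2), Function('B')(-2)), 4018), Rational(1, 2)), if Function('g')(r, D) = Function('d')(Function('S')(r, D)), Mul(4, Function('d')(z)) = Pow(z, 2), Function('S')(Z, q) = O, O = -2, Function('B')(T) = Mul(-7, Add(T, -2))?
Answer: Pow(4019, Rational(1, 2)) ≈ 63.396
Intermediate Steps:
Function('B')(T) = Add(14, Mul(-7, T)) (Function('B')(T) = Mul(-7, Add(-2, T)) = Add(14, Mul(-7, T)))
Function('S')(Z, q) = -2
X = -6 (X = Add(-10, 4) = -6)
Function('R')(m, u) = -6
Function('d')(z) = Mul(Rational(1, 4), Pow(z, 2))
Function('g')(r, D) = 1 (Function('g')(r, D) = Mul(Rational(1, 4), Pow(-2, 2)) = Mul(Rational(1, 4), 4) = 1)
Pow(Add(Function('g')(Function('R')(-6, 2), Function('B')(-2)), 4018), Rational(1, 2)) = Pow(Add(1, 4018), Rational(1, 2)) = Pow(4019, Rational(1, 2))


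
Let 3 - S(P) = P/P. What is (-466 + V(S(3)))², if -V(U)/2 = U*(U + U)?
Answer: 232324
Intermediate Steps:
S(P) = 2 (S(P) = 3 - P/P = 3 - 1*1 = 3 - 1 = 2)
V(U) = -4*U² (V(U) = -2*U*(U + U) = -2*U*2*U = -4*U²)
(-466 + V(S(3)))² = (-466 - 4*2²)² = (-466 - 4*4)² = (-466 - 16)² = (-482)² = 232324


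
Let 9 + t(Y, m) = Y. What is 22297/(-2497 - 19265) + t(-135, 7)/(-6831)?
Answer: -5525077/5505786 ≈ -1.0035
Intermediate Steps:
t(Y, m) = -9 + Y
22297/(-2497 - 19265) + t(-135, 7)/(-6831) = 22297/(-2497 - 19265) + (-9 - 135)/(-6831) = 22297/(-21762) - 144*(-1/6831) = 22297*(-1/21762) + 16/759 = -22297/21762 + 16/759 = -5525077/5505786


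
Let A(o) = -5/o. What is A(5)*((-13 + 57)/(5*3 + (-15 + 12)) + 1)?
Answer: -14/3 ≈ -4.6667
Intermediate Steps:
A(5)*((-13 + 57)/(5*3 + (-15 + 12)) + 1) = (-5/5)*((-13 + 57)/(5*3 + (-15 + 12)) + 1) = (-5*1/5)*(44/(15 - 3) + 1) = -(44/12 + 1) = -(44*(1/12) + 1) = -(11/3 + 1) = -1*14/3 = -14/3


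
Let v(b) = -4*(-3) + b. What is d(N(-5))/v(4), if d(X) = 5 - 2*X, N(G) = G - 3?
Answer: 21/16 ≈ 1.3125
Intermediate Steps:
v(b) = 12 + b
N(G) = -3 + G
d(N(-5))/v(4) = (5 - 2*(-3 - 5))/(12 + 4) = (5 - 2*(-8))/16 = (5 + 16)*(1/16) = 21*(1/16) = 21/16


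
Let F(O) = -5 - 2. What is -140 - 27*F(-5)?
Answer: 49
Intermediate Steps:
F(O) = -7
-140 - 27*F(-5) = -140 - 27*(-7) = -140 + 189 = 49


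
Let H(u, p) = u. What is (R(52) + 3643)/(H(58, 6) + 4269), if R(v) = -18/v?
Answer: 94709/112502 ≈ 0.84184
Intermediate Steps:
(R(52) + 3643)/(H(58, 6) + 4269) = (-18/52 + 3643)/(58 + 4269) = (-18*1/52 + 3643)/4327 = (-9/26 + 3643)*(1/4327) = (94709/26)*(1/4327) = 94709/112502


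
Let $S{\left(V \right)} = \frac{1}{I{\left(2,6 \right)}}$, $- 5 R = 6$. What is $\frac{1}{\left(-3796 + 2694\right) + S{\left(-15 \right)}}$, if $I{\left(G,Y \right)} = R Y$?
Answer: $- \frac{36}{39677} \approx -0.00090733$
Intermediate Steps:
$R = - \frac{6}{5}$ ($R = \left(- \frac{1}{5}\right) 6 = - \frac{6}{5} \approx -1.2$)
$I{\left(G,Y \right)} = - \frac{6 Y}{5}$
$S{\left(V \right)} = - \frac{5}{36}$ ($S{\left(V \right)} = \frac{1}{\left(- \frac{6}{5}\right) 6} = \frac{1}{- \frac{36}{5}} = - \frac{5}{36}$)
$\frac{1}{\left(-3796 + 2694\right) + S{\left(-15 \right)}} = \frac{1}{\left(-3796 + 2694\right) - \frac{5}{36}} = \frac{1}{-1102 - \frac{5}{36}} = \frac{1}{- \frac{39677}{36}} = - \frac{36}{39677}$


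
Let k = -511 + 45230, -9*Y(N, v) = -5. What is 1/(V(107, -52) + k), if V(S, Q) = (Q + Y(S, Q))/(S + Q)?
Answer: 495/22135442 ≈ 2.2362e-5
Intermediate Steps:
Y(N, v) = 5/9 (Y(N, v) = -1/9*(-5) = 5/9)
V(S, Q) = (5/9 + Q)/(Q + S) (V(S, Q) = (Q + 5/9)/(S + Q) = (5/9 + Q)/(Q + S))
k = 44719
1/(V(107, -52) + k) = 1/((5/9 - 52)/(-52 + 107) + 44719) = 1/(-463/9/55 + 44719) = 1/((1/55)*(-463/9) + 44719) = 1/(-463/495 + 44719) = 1/(22135442/495) = 495/22135442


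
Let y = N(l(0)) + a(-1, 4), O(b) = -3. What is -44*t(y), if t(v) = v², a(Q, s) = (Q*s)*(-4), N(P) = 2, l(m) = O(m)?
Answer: -14256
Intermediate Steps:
l(m) = -3
a(Q, s) = -4*Q*s
y = 18 (y = 2 - 4*(-1)*4 = 2 + 16 = 18)
-44*t(y) = -44*18² = -44*324 = -14256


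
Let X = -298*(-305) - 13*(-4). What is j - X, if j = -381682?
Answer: -472624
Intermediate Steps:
X = 90942 (X = 90890 + 52 = 90942)
j - X = -381682 - 1*90942 = -381682 - 90942 = -472624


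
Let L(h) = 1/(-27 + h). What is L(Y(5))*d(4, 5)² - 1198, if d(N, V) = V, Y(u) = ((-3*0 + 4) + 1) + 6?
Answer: -19193/16 ≈ -1199.6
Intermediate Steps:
Y(u) = 11 (Y(u) = ((0 + 4) + 1) + 6 = (4 + 1) + 6 = 5 + 6 = 11)
L(Y(5))*d(4, 5)² - 1198 = 5²/(-27 + 11) - 1198 = 25/(-16) - 1198 = -1/16*25 - 1198 = -25/16 - 1198 = -19193/16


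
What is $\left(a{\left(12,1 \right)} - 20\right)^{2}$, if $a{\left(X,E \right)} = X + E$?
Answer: $49$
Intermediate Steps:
$a{\left(X,E \right)} = E + X$
$\left(a{\left(12,1 \right)} - 20\right)^{2} = \left(\left(1 + 12\right) - 20\right)^{2} = \left(13 - 20\right)^{2} = \left(-7\right)^{2} = 49$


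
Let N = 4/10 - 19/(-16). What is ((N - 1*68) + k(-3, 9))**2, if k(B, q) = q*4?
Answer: 5919489/6400 ≈ 924.92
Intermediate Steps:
N = 127/80 (N = 4*(1/10) - 19*(-1/16) = 2/5 + 19/16 = 127/80 ≈ 1.5875)
k(B, q) = 4*q
((N - 1*68) + k(-3, 9))**2 = ((127/80 - 1*68) + 4*9)**2 = ((127/80 - 68) + 36)**2 = (-5313/80 + 36)**2 = (-2433/80)**2 = 5919489/6400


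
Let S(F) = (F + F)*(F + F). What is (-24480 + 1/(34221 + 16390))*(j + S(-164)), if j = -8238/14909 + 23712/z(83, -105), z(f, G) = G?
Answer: -9915342518198598918/3772796995 ≈ -2.6281e+9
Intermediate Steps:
S(F) = 4*F² (S(F) = (2*F)*(2*F) = 4*F²)
j = -118129066/521815 (j = -8238/14909 + 23712/(-105) = -8238*1/14909 + 23712*(-1/105) = -8238/14909 - 7904/35 = -118129066/521815 ≈ -226.38)
(-24480 + 1/(34221 + 16390))*(j + S(-164)) = (-24480 + 1/(34221 + 16390))*(-118129066/521815 + 4*(-164)²) = (-24480 + 1/50611)*(-118129066/521815 + 4*26896) = (-24480 + 1/50611)*(-118129066/521815 + 107584) = -1238957279/50611*56020815894/521815 = -9915342518198598918/3772796995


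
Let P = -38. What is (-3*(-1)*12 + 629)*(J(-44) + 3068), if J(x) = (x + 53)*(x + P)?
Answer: 1549450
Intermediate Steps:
J(x) = (-38 + x)*(53 + x) (J(x) = (x + 53)*(x - 38) = (53 + x)*(-38 + x) = (-38 + x)*(53 + x))
(-3*(-1)*12 + 629)*(J(-44) + 3068) = (-3*(-1)*12 + 629)*((-2014 + (-44)² + 15*(-44)) + 3068) = (3*12 + 629)*((-2014 + 1936 - 660) + 3068) = (36 + 629)*(-738 + 3068) = 665*2330 = 1549450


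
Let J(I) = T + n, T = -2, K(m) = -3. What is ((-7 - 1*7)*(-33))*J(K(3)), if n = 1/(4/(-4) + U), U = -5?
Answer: -1001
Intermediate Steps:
n = -⅙ (n = 1/(4/(-4) - 5) = 1/(4*(-¼) - 5) = 1/(-1 - 5) = 1/(-6) = -⅙ ≈ -0.16667)
J(I) = -13/6 (J(I) = -2 - ⅙ = -13/6)
((-7 - 1*7)*(-33))*J(K(3)) = ((-7 - 1*7)*(-33))*(-13/6) = ((-7 - 7)*(-33))*(-13/6) = -14*(-33)*(-13/6) = 462*(-13/6) = -1001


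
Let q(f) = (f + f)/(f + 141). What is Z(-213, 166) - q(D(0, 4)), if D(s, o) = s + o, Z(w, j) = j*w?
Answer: -5126918/145 ≈ -35358.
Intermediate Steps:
D(s, o) = o + s
q(f) = 2*f/(141 + f) (q(f) = (2*f)/(141 + f) = 2*f/(141 + f))
Z(-213, 166) - q(D(0, 4)) = 166*(-213) - 2*(4 + 0)/(141 + (4 + 0)) = -35358 - 2*4/(141 + 4) = -35358 - 2*4/145 = -35358 - 1*8/145 = -35358 - 8/145 = -5126918/145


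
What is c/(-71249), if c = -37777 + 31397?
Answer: 6380/71249 ≈ 0.089545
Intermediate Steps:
c = -6380
c/(-71249) = -6380/(-71249) = -6380*(-1/71249) = 6380/71249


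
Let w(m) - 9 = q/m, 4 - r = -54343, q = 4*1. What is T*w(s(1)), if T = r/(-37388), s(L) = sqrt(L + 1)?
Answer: -489123/37388 - 54347*sqrt(2)/18694 ≈ -17.194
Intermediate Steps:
q = 4
r = 54347 (r = 4 - 1*(-54343) = 4 + 54343 = 54347)
s(L) = sqrt(1 + L)
w(m) = 9 + 4/m
T = -54347/37388 (T = 54347/(-37388) = 54347*(-1/37388) = -54347/37388 ≈ -1.4536)
T*w(s(1)) = -54347*(9 + 4/(sqrt(1 + 1)))/37388 = -54347*(9 + 4/(sqrt(2)))/37388 = -54347*(9 + 4*(sqrt(2)/2))/37388 = -54347*(9 + 2*sqrt(2))/37388 = -489123/37388 - 54347*sqrt(2)/18694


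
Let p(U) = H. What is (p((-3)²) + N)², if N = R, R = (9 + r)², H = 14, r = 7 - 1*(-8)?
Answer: 348100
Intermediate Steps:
r = 15 (r = 7 + 8 = 15)
p(U) = 14
R = 576 (R = (9 + 15)² = 24² = 576)
N = 576
(p((-3)²) + N)² = (14 + 576)² = 590² = 348100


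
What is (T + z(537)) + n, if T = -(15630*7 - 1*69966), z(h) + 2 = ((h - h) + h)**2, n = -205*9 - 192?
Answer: 246886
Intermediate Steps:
n = -2037 (n = -1845 - 192 = -2037)
z(h) = -2 + h**2 (z(h) = -2 + ((h - h) + h)**2 = -2 + (0 + h)**2 = -2 + h**2)
T = -39444 (T = -(109410 - 69966) = -1*39444 = -39444)
(T + z(537)) + n = (-39444 + (-2 + 537**2)) - 2037 = (-39444 + (-2 + 288369)) - 2037 = (-39444 + 288367) - 2037 = 248923 - 2037 = 246886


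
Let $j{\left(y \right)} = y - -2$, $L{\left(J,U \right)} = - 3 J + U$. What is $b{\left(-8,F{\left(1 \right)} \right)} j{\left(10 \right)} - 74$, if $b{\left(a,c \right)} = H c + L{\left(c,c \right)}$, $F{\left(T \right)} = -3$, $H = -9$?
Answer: $322$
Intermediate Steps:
$L{\left(J,U \right)} = U - 3 J$
$j{\left(y \right)} = 2 + y$ ($j{\left(y \right)} = y + 2 = 2 + y$)
$b{\left(a,c \right)} = - 11 c$ ($b{\left(a,c \right)} = - 9 c + \left(c - 3 c\right) = - 9 c - 2 c = - 11 c$)
$b{\left(-8,F{\left(1 \right)} \right)} j{\left(10 \right)} - 74 = \left(-11\right) \left(-3\right) \left(2 + 10\right) - 74 = 33 \cdot 12 - 74 = 396 - 74 = 322$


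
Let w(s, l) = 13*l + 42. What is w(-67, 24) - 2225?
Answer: -1871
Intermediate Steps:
w(s, l) = 42 + 13*l
w(-67, 24) - 2225 = (42 + 13*24) - 2225 = (42 + 312) - 2225 = 354 - 2225 = -1871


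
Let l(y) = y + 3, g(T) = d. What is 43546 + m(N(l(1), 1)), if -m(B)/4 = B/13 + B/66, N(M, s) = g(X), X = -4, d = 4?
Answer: 18680602/429 ≈ 43545.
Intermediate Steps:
g(T) = 4
l(y) = 3 + y
N(M, s) = 4
m(B) = -158*B/429 (m(B) = -4*(B/13 + B/66) = -158*B/429)
43546 + m(N(l(1), 1)) = 43546 - 158/429*4 = 43546 - 632/429 = 18680602/429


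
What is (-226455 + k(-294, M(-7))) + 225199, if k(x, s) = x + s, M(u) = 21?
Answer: -1529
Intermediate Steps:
k(x, s) = s + x
(-226455 + k(-294, M(-7))) + 225199 = (-226455 + (21 - 294)) + 225199 = (-226455 - 273) + 225199 = -226728 + 225199 = -1529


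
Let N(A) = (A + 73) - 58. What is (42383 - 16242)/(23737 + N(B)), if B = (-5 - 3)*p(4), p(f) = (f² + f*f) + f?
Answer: 26141/23464 ≈ 1.1141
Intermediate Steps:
p(f) = f + 2*f² (p(f) = (f² + f²) + f = 2*f² + f = f + 2*f²)
B = -288 (B = (-5 - 3)*(4*(1 + 2*4)) = -32*(1 + 8) = -32*9 = -8*36 = -288)
N(A) = 15 + A (N(A) = (73 + A) - 58 = 15 + A)
(42383 - 16242)/(23737 + N(B)) = (42383 - 16242)/(23737 + (15 - 288)) = 26141/(23737 - 273) = 26141/23464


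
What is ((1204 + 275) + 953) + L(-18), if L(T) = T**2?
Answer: 2756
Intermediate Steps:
((1204 + 275) + 953) + L(-18) = ((1204 + 275) + 953) + (-18)**2 = (1479 + 953) + 324 = 2432 + 324 = 2756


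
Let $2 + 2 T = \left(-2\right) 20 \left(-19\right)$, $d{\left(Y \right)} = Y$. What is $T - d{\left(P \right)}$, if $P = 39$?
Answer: $340$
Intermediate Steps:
$T = 379$ ($T = -1 + \frac{\left(-2\right) 20 \left(-19\right)}{2} = -1 + \frac{\left(-40\right) \left(-19\right)}{2} = -1 + \frac{1}{2} \cdot 760 = -1 + 380 = 379$)
$T - d{\left(P \right)} = 379 - 39 = 340$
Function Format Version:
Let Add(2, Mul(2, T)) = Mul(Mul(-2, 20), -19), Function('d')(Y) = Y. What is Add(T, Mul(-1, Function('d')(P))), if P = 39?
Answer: 340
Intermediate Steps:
T = 379 (T = Add(-1, Mul(Rational(1, 2), Mul(Mul(-2, 20), -19))) = Add(-1, Mul(Rational(1, 2), Mul(-40, -19))) = Add(-1, Mul(Rational(1, 2), 760)) = Add(-1, 380) = 379)
Add(T, Mul(-1, Function('d')(P))) = Add(379, Mul(-1, 39)) = Add(379, -39) = 340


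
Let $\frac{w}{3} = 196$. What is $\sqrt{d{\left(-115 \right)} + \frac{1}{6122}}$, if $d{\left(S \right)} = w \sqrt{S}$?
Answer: $\frac{\sqrt{6122 + 22037583792 i \sqrt{115}}}{6122} \approx 56.15 + 56.15 i$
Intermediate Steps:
$w = 588$ ($w = 3 \cdot 196 = 588$)
$d{\left(S \right)} = 588 \sqrt{S}$
$\sqrt{d{\left(-115 \right)} + \frac{1}{6122}} = \sqrt{588 \sqrt{-115} + \frac{1}{6122}} = \sqrt{588 i \sqrt{115} + \frac{1}{6122}} = \sqrt{\frac{1}{6122} + 588 i \sqrt{115}}$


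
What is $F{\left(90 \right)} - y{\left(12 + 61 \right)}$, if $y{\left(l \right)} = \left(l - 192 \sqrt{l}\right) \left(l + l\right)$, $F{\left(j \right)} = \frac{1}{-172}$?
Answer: $- \frac{1833177}{172} + 28032 \sqrt{73} \approx 2.2885 \cdot 10^{5}$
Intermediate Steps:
$F{\left(j \right)} = - \frac{1}{172}$
$y{\left(l \right)} = 2 l \left(l - 192 \sqrt{l}\right)$ ($y{\left(l \right)} = \left(l - 192 \sqrt{l}\right) 2 l = 2 l \left(l - 192 \sqrt{l}\right)$)
$F{\left(90 \right)} - y{\left(12 + 61 \right)} = - \frac{1}{172} - \left(- 384 \left(12 + 61\right)^{\frac{3}{2}} + 2 \left(12 + 61\right)^{2}\right) = - \frac{1}{172} - \left(- 384 \cdot 73^{\frac{3}{2}} + 2 \cdot 73^{2}\right) = - \frac{1}{172} - \left(- 384 \cdot 73 \sqrt{73} + 2 \cdot 5329\right) = - \frac{1}{172} - \left(- 28032 \sqrt{73} + 10658\right) = - \frac{1}{172} - \left(10658 - 28032 \sqrt{73}\right) = - \frac{1833177}{172} + 28032 \sqrt{73}$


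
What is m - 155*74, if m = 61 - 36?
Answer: -11445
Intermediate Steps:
m = 25
m - 155*74 = 25 - 155*74 = 25 - 11470 = -11445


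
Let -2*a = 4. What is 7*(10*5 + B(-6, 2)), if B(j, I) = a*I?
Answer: 322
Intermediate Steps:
a = -2 (a = -½*4 = -2)
B(j, I) = -2*I
7*(10*5 + B(-6, 2)) = 7*(10*5 - 2*2) = 7*(50 - 4) = 7*46 = 322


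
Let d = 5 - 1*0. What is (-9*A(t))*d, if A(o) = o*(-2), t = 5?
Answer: 450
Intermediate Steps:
A(o) = -2*o
d = 5 (d = 5 + 0 = 5)
(-9*A(t))*d = -(-18)*5*5 = -9*(-10)*5 = 90*5 = 450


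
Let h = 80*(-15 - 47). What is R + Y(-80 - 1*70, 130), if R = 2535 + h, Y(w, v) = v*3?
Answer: -2035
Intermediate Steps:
h = -4960 (h = 80*(-62) = -4960)
Y(w, v) = 3*v
R = -2425 (R = 2535 - 4960 = -2425)
R + Y(-80 - 1*70, 130) = -2425 + 3*130 = -2425 + 390 = -2035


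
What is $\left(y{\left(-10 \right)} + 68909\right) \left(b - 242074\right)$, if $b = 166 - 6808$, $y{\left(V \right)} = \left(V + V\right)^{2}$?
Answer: $-17238257244$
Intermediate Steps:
$y{\left(V \right)} = 4 V^{2}$ ($y{\left(V \right)} = \left(2 V\right)^{2} = 4 V^{2}$)
$b = -6642$ ($b = 166 - 6808 = -6642$)
$\left(y{\left(-10 \right)} + 68909\right) \left(b - 242074\right) = \left(4 \left(-10\right)^{2} + 68909\right) \left(-6642 - 242074\right) = \left(4 \cdot 100 + 68909\right) \left(-248716\right) = \left(400 + 68909\right) \left(-248716\right) = 69309 \left(-248716\right) = -17238257244$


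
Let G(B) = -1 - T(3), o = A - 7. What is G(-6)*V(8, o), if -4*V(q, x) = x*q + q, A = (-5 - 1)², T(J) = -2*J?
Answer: -300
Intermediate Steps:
A = 36 (A = (-6)² = 36)
o = 29 (o = 36 - 7 = 29)
V(q, x) = -q/4 - q*x/4 (V(q, x) = -(x*q + q)/4 = -(q*x + q)/4 = -(q + q*x)/4 = -q/4 - q*x/4)
G(B) = 5 (G(B) = -1 - (-2)*3 = -1 - 1*(-6) = -1 + 6 = 5)
G(-6)*V(8, o) = 5*(-¼*8*(1 + 29)) = 5*(-¼*8*30) = 5*(-60) = -300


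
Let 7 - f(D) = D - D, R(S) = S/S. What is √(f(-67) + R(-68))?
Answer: 2*√2 ≈ 2.8284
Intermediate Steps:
R(S) = 1
f(D) = 7 (f(D) = 7 - (D - D) = 7 - 1*0 = 7 + 0 = 7)
√(f(-67) + R(-68)) = √(7 + 1) = √8 = 2*√2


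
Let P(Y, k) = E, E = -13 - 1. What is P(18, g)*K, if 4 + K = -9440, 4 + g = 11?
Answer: 132216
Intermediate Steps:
g = 7 (g = -4 + 11 = 7)
K = -9444 (K = -4 - 9440 = -9444)
E = -14
P(Y, k) = -14
P(18, g)*K = -14*(-9444) = 132216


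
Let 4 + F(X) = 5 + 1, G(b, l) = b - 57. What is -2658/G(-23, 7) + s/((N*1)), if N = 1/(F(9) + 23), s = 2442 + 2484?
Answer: 4927329/40 ≈ 1.2318e+5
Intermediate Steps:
G(b, l) = -57 + b
s = 4926
F(X) = 2 (F(X) = -4 + (5 + 1) = -4 + 6 = 2)
N = 1/25 (N = 1/(2 + 23) = 1/25 ≈ 0.040000)
-2658/G(-23, 7) + s/((N*1)) = -2658/(-57 - 23) + 4926/(((1/25)*1)) = -2658/(-80) + 4926/(1/25) = -2658*(-1/80) + 4926*25 = 1329/40 + 123150 = 4927329/40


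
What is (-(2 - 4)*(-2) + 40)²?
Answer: 1296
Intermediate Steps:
(-(2 - 4)*(-2) + 40)² = (-(-2)*(-2) + 40)² = (-1*4 + 40)² = (-4 + 40)² = 36² = 1296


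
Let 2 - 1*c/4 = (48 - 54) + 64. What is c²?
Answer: 50176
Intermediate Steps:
c = -224 (c = 8 - 4*((48 - 54) + 64) = 8 - 4*(-6 + 64) = 8 - 4*58 = 8 - 232 = -224)
c² = (-224)² = 50176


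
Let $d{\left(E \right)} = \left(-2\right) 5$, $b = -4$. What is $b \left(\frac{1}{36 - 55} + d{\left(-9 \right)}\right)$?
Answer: $\frac{764}{19} \approx 40.211$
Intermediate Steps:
$d{\left(E \right)} = -10$
$b \left(\frac{1}{36 - 55} + d{\left(-9 \right)}\right) = - 4 \left(\frac{1}{36 - 55} - 10\right) = - 4 \left(\frac{1}{-19} - 10\right) = - 4 \left(- \frac{1}{19} - 10\right) = \left(-4\right) \left(- \frac{191}{19}\right) = \frac{764}{19}$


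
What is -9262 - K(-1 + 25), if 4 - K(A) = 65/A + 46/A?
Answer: -74091/8 ≈ -9261.4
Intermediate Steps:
K(A) = 4 - 111/A (K(A) = 4 - (65/A + 46/A) = 4 - 111/A)
-9262 - K(-1 + 25) = -9262 - (4 - 111/(-1 + 25)) = -9262 - (4 - 111/24) = -9262 - (4 - 111*1/24) = -9262 - (4 - 37/8) = -9262 - 1*(-5/8) = -9262 + 5/8 = -74091/8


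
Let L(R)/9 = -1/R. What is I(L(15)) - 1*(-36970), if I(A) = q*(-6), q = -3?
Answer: 36988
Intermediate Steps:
L(R) = -9/R (L(R) = 9*(-1/R) = -9/R)
I(A) = 18 (I(A) = -3*(-6) = 18)
I(L(15)) - 1*(-36970) = 18 - 1*(-36970) = 18 + 36970 = 36988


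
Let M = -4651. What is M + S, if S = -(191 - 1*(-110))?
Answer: -4952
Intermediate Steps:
S = -301 (S = -(191 + 110) = -1*301 = -301)
M + S = -4651 - 301 = -4952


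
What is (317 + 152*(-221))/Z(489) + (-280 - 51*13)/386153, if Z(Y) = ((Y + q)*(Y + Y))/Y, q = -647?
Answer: 12848943087/122024348 ≈ 105.30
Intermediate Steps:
Z(Y) = -1294 + 2*Y (Z(Y) = ((Y - 647)*(Y + Y))/Y = ((-647 + Y)*(2*Y))/Y = (2*Y*(-647 + Y))/Y = -1294 + 2*Y)
(317 + 152*(-221))/Z(489) + (-280 - 51*13)/386153 = (317 + 152*(-221))/(-1294 + 2*489) + (-280 - 51*13)/386153 = (317 - 33592)/(-1294 + 978) + (-280 - 663)*(1/386153) = -33275/(-316) - 943*1/386153 = -33275*(-1/316) - 943/386153 = 33275/316 - 943/386153 = 12848943087/122024348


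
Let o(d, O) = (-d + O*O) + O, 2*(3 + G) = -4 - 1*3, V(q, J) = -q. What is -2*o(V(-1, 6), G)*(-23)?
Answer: 3197/2 ≈ 1598.5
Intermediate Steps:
G = -13/2 (G = -3 + (-4 - 1*3)/2 = -3 + (-4 - 3)/2 = -3 + (½)*(-7) = -3 - 7/2 = -13/2 ≈ -6.5000)
o(d, O) = O + O² - d (o(d, O) = (-d + O²) + O = (O² - d) + O = O + O² - d)
-2*o(V(-1, 6), G)*(-23) = -2*(-13/2 + (-13/2)² - (-1)*(-1))*(-23) = -2*(-13/2 + 169/4 - 1*1)*(-23) = -2*(-13/2 + 169/4 - 1)*(-23) = -2*139/4*(-23) = -139/2*(-23) = 3197/2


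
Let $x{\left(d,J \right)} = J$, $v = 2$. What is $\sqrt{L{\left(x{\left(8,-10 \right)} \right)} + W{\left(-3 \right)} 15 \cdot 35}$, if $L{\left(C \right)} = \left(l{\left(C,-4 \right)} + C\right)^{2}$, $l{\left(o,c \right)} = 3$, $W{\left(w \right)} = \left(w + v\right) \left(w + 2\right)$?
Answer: $\sqrt{574} \approx 23.958$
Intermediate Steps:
$W{\left(w \right)} = \left(2 + w\right)^{2}$ ($W{\left(w \right)} = \left(w + 2\right) \left(w + 2\right) = \left(2 + w\right) \left(2 + w\right) = \left(2 + w\right)^{2}$)
$L{\left(C \right)} = \left(3 + C\right)^{2}$
$\sqrt{L{\left(x{\left(8,-10 \right)} \right)} + W{\left(-3 \right)} 15 \cdot 35} = \sqrt{\left(3 - 10\right)^{2} + \left(4 + \left(-3\right)^{2} + 4 \left(-3\right)\right) 15 \cdot 35} = \sqrt{\left(-7\right)^{2} + \left(4 + 9 - 12\right) 15 \cdot 35} = \sqrt{49 + 1 \cdot 15 \cdot 35} = \sqrt{49 + 15 \cdot 35} = \sqrt{49 + 525} = \sqrt{574}$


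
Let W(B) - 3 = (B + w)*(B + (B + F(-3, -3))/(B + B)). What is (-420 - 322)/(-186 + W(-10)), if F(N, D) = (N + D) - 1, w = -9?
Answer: 14840/183 ≈ 81.093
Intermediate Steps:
F(N, D) = -1 + D + N (F(N, D) = (D + N) - 1 = -1 + D + N)
W(B) = 3 + (-9 + B)*(B + (-7 + B)/(2*B)) (W(B) = 3 + (B - 9)*(B + (B + (-1 - 3 - 3))/(B + B)) = 3 + (-9 + B)*(B + (B - 7)/((2*B))) = 3 + (-9 + B)*(B + (-7 + B)*(1/(2*B))) = 3 + (-9 + B)*(B + (-7 + B)/(2*B)))
(-420 - 322)/(-186 + W(-10)) = (-420 - 322)/(-186 + (-5 + (-10)² - 17/2*(-10) + (63/2)/(-10))) = -742/(-186 + (-5 + 100 + 85 + (63/2)*(-⅒))) = -742/(-186 + (-5 + 100 + 85 - 63/20)) = -742/(-186 + 3537/20) = -742/(-183/20) = -742*(-20/183) = 14840/183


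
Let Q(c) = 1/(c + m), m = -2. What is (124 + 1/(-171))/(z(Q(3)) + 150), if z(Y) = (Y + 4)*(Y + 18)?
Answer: 3029/5985 ≈ 0.50610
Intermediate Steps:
Q(c) = 1/(-2 + c) (Q(c) = 1/(c - 2) = 1/(-2 + c))
z(Y) = (4 + Y)*(18 + Y)
(124 + 1/(-171))/(z(Q(3)) + 150) = (124 + 1/(-171))/((72 + (1/(-2 + 3))**2 + 22/(-2 + 3)) + 150) = (124 - 1/171)/((72 + (1/1)**2 + 22/1) + 150) = 21203/(171*((72 + 1**2 + 22*1) + 150)) = 21203/(171*((72 + 1 + 22) + 150)) = 21203/(171*(95 + 150)) = (21203/171)/245 = (21203/171)*(1/245) = 3029/5985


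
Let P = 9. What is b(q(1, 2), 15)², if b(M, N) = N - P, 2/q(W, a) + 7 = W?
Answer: 36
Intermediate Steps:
q(W, a) = 2/(-7 + W)
b(M, N) = -9 + N (b(M, N) = N - 1*9 = N - 9 = -9 + N)
b(q(1, 2), 15)² = (-9 + 15)² = 6² = 36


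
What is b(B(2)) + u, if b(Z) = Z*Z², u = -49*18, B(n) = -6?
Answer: -1098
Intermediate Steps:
u = -882
b(Z) = Z³
b(B(2)) + u = (-6)³ - 882 = -216 - 882 = -1098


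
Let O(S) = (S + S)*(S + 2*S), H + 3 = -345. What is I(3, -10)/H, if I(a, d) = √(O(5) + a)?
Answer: -√17/116 ≈ -0.035544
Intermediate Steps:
H = -348 (H = -3 - 345 = -348)
O(S) = 6*S² (O(S) = (2*S)*(3*S) = 6*S²)
I(a, d) = √(150 + a) (I(a, d) = √(6*5² + a) = √(6*25 + a) = √(150 + a))
I(3, -10)/H = √(150 + 3)/(-348) = √153*(-1/348) = (3*√17)*(-1/348) = -√17/116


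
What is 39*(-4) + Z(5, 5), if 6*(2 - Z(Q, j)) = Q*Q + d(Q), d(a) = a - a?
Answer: -949/6 ≈ -158.17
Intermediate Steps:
d(a) = 0
Z(Q, j) = 2 - Q²/6 (Z(Q, j) = 2 - (Q*Q + 0)/6 = 2 - (Q² + 0)/6 = 2 - Q²/6)
39*(-4) + Z(5, 5) = 39*(-4) + (2 - ⅙*5²) = -156 + (2 - ⅙*25) = -156 + (2 - 25/6) = -156 - 13/6 = -949/6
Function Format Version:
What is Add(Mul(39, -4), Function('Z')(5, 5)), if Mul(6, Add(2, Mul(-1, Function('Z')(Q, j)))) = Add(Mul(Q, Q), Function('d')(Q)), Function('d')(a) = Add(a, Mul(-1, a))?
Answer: Rational(-949, 6) ≈ -158.17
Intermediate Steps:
Function('d')(a) = 0
Function('Z')(Q, j) = Add(2, Mul(Rational(-1, 6), Pow(Q, 2))) (Function('Z')(Q, j) = Add(2, Mul(Rational(-1, 6), Add(Mul(Q, Q), 0))) = Add(2, Mul(Rational(-1, 6), Add(Pow(Q, 2), 0))) = Add(2, Mul(Rational(-1, 6), Pow(Q, 2))))
Add(Mul(39, -4), Function('Z')(5, 5)) = Add(Mul(39, -4), Add(2, Mul(Rational(-1, 6), Pow(5, 2)))) = Add(-156, Add(2, Mul(Rational(-1, 6), 25))) = Add(-156, Add(2, Rational(-25, 6))) = Add(-156, Rational(-13, 6)) = Rational(-949, 6)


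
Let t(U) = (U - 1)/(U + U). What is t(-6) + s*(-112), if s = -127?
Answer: 170695/12 ≈ 14225.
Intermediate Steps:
t(U) = (-1 + U)/(2*U) (t(U) = (-1 + U)/((2*U)) = (-1 + U)*(1/(2*U)) = (-1 + U)/(2*U))
t(-6) + s*(-112) = (½)*(-1 - 6)/(-6) - 127*(-112) = (½)*(-⅙)*(-7) + 14224 = 7/12 + 14224 = 170695/12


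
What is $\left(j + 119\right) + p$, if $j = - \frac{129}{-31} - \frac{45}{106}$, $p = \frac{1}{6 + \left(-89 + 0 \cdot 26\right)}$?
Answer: $\frac{33471693}{272738} \approx 122.72$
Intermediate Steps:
$p = - \frac{1}{83}$ ($p = \frac{1}{6 + \left(-89 + 0\right)} = \frac{1}{6 - 89} = \frac{1}{-83} = - \frac{1}{83} \approx -0.012048$)
$j = \frac{12279}{3286}$ ($j = \left(-129\right) \left(- \frac{1}{31}\right) - \frac{45}{106} = \frac{129}{31} - \frac{45}{106} = \frac{12279}{3286} \approx 3.7368$)
$\left(j + 119\right) + p = \left(\frac{12279}{3286} + 119\right) - \frac{1}{83} = \frac{403313}{3286} - \frac{1}{83} = \frac{33471693}{272738}$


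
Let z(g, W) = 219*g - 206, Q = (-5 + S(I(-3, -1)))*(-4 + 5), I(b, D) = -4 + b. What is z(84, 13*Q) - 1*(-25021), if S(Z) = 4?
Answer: 43211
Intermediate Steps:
Q = -1 (Q = (-5 + 4)*(-4 + 5) = -1*1 = -1)
z(g, W) = -206 + 219*g
z(84, 13*Q) - 1*(-25021) = (-206 + 219*84) - 1*(-25021) = (-206 + 18396) + 25021 = 18190 + 25021 = 43211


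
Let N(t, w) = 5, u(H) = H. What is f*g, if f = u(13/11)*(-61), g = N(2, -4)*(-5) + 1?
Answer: 19032/11 ≈ 1730.2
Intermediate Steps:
g = -24 (g = 5*(-5) + 1 = -25 + 1 = -24)
f = -793/11 (f = (13/11)*(-61) = -793/11 ≈ -72.091)
f*g = -793/11*(-24) = 19032/11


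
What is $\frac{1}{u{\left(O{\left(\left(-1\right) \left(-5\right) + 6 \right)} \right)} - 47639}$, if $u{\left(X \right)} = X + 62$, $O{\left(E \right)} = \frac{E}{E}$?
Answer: $- \frac{1}{47576} \approx -2.1019 \cdot 10^{-5}$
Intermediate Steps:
$O{\left(E \right)} = 1$
$u{\left(X \right)} = 62 + X$
$\frac{1}{u{\left(O{\left(\left(-1\right) \left(-5\right) + 6 \right)} \right)} - 47639} = \frac{1}{\left(62 + 1\right) - 47639} = \frac{1}{63 - 47639} = \frac{1}{-47576} = - \frac{1}{47576}$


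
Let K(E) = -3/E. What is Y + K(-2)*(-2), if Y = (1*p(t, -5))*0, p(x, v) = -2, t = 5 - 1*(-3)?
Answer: -3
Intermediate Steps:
t = 8 (t = 5 + 3 = 8)
Y = 0 (Y = (1*(-2))*0 = -2*0 = 0)
Y + K(-2)*(-2) = 0 - 3/(-2)*(-2) = 0 - 3*(-½)*(-2) = 0 + (3/2)*(-2) = 0 - 3 = -3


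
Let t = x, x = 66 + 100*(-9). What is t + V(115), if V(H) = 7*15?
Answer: -729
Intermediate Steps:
V(H) = 105
x = -834 (x = 66 - 900 = -834)
t = -834
t + V(115) = -834 + 105 = -729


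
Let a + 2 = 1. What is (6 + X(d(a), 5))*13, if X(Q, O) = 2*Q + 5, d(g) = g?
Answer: 117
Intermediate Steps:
a = -1 (a = -2 + 1 = -1)
X(Q, O) = 5 + 2*Q
(6 + X(d(a), 5))*13 = (6 + (5 + 2*(-1)))*13 = (6 + (5 - 2))*13 = (6 + 3)*13 = 9*13 = 117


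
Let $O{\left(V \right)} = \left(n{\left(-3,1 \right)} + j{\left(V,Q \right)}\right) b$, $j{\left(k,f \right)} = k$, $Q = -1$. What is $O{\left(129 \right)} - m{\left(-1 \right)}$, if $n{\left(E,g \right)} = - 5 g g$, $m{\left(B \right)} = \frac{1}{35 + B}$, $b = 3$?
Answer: $\frac{12647}{34} \approx 371.97$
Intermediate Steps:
$n{\left(E,g \right)} = - 5 g^{2}$
$O{\left(V \right)} = -15 + 3 V$ ($O{\left(V \right)} = \left(- 5 \cdot 1^{2} + V\right) 3 = \left(\left(-5\right) 1 + V\right) 3 = \left(-5 + V\right) 3 = -15 + 3 V$)
$O{\left(129 \right)} - m{\left(-1 \right)} = \left(-15 + 3 \cdot 129\right) - \frac{1}{35 - 1} = \left(-15 + 387\right) - \frac{1}{34} = 372 - \frac{1}{34} = \frac{12647}{34}$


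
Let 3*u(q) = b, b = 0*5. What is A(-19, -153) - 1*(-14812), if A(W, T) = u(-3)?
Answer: 14812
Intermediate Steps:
b = 0
u(q) = 0 (u(q) = (⅓)*0 = 0)
A(W, T) = 0
A(-19, -153) - 1*(-14812) = 0 - 1*(-14812) = 0 + 14812 = 14812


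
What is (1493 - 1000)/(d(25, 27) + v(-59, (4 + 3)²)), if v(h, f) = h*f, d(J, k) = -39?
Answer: -493/2930 ≈ -0.16826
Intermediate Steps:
v(h, f) = f*h
(1493 - 1000)/(d(25, 27) + v(-59, (4 + 3)²)) = (1493 - 1000)/(-39 + (4 + 3)²*(-59)) = 493/(-39 + 7²*(-59)) = 493/(-39 + 49*(-59)) = 493/(-39 - 2891) = 493/(-2930) = 493*(-1/2930) = -493/2930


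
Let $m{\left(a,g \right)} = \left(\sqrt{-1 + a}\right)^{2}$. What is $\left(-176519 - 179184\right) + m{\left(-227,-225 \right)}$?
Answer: $-355931$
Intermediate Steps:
$m{\left(a,g \right)} = -1 + a$
$\left(-176519 - 179184\right) + m{\left(-227,-225 \right)} = \left(-176519 - 179184\right) - 228 = -355703 - 228 = -355931$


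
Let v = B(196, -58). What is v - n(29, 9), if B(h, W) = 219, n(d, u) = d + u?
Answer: 181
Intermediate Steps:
v = 219
v - n(29, 9) = 219 - (29 + 9) = 219 - 1*38 = 219 - 38 = 181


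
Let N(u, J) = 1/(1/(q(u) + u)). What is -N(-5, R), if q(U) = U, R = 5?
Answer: 10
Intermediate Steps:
N(u, J) = 2*u (N(u, J) = 1/(1/(u + u)) = 1/(1/(2*u)) = 2*u)
-N(-5, R) = -2*(-5) = -1*(-10) = 10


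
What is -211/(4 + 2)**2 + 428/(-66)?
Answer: -4889/396 ≈ -12.346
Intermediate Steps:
-211/(4 + 2)**2 + 428/(-66) = -211/(6**2) + 428*(-1/66) = -211/36 - 214/33 = -4889/396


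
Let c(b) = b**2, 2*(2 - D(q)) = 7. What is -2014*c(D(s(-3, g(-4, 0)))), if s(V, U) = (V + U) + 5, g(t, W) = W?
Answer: -9063/2 ≈ -4531.5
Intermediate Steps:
s(V, U) = 5 + U + V (s(V, U) = (U + V) + 5 = 5 + U + V)
D(q) = -3/2 (D(q) = 2 - 1/2*7 = 2 - 7/2 = -3/2)
-2014*c(D(s(-3, g(-4, 0)))) = -2014*(-3/2)**2 = -2014*9/4 = -9063/2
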